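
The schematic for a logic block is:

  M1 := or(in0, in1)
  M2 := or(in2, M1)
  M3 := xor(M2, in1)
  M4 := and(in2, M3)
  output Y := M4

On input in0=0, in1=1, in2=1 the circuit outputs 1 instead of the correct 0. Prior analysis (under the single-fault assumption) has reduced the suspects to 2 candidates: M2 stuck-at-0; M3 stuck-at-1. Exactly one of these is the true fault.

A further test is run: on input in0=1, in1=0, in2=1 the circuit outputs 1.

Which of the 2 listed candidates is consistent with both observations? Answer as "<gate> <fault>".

Evaluate each candidate on input in0=1, in1=0, in2=1:
  M2 stuck-at-0: M1=1, M2=0 [stuck-at-0], M3=0, M4=0 → 0 — eliminated
  M3 stuck-at-1: M1=1, M2=1, M3=1 [stuck-at-1], M4=1 → 1 — matches
Only M3 stuck-at-1 reproduces the observed 1.

M3 stuck-at-1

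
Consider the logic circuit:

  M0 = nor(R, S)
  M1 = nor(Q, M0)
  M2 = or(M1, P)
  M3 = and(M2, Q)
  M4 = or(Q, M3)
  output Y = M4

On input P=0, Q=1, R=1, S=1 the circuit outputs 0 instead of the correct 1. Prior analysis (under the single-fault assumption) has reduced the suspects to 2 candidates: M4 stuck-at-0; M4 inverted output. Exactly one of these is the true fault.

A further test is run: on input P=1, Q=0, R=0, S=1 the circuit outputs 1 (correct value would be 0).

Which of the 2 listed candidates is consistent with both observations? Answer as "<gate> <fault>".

Evaluate each candidate on input P=1, Q=0, R=0, S=1:
  M4 stuck-at-0: M0=0, M1=1, M2=1, M3=0, M4=0 [stuck-at-0] → 0 — eliminated
  M4 inverted output: M0=0, M1=1, M2=1, M3=0, M4=1 [inverted output] → 1 — matches
Only M4 inverted output reproduces the observed 1.

M4 inverted output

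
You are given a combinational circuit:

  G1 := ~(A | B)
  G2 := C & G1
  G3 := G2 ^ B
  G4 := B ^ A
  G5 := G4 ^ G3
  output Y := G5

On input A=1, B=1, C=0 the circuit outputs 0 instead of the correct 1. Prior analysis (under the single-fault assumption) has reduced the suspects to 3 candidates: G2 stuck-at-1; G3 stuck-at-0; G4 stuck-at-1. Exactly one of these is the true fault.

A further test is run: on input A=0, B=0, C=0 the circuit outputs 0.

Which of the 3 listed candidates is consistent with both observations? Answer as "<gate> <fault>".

Evaluate each candidate on input A=0, B=0, C=0:
  G2 stuck-at-1: G1=1, G2=1 [stuck-at-1], G3=1, G4=0, G5=1 → 1 — eliminated
  G3 stuck-at-0: G1=1, G2=0, G3=0 [stuck-at-0], G4=0, G5=0 → 0 — matches
  G4 stuck-at-1: G1=1, G2=0, G3=0, G4=1 [stuck-at-1], G5=1 → 1 — eliminated
Only G3 stuck-at-0 reproduces the observed 0.

G3 stuck-at-0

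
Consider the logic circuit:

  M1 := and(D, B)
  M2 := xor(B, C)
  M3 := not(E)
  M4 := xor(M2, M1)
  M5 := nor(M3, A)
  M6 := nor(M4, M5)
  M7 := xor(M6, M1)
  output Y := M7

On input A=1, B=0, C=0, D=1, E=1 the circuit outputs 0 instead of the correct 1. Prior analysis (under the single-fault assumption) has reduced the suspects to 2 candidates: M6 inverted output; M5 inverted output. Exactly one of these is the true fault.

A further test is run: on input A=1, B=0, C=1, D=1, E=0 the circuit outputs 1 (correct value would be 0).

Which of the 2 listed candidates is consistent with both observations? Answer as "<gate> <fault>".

M6 inverted output

Evaluate each candidate on input A=1, B=0, C=1, D=1, E=0:
  M6 inverted output: M1=0, M2=1, M3=1, M4=1, M5=0, M6=1 [inverted output], M7=1 → 1 — matches
  M5 inverted output: M1=0, M2=1, M3=1, M4=1, M5=1 [inverted output], M6=0, M7=0 → 0 — eliminated
Only M6 inverted output reproduces the observed 1.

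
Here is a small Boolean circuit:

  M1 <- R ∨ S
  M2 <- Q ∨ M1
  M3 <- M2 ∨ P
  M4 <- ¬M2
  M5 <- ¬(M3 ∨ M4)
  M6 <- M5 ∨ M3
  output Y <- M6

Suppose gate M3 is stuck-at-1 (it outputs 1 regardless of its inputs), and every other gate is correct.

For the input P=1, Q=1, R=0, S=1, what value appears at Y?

1

Propagate with M3 forced: M1=1, M2=1, M3=1 [stuck-at-1], M4=0, M5=0, M6=1.
So Y = 1. (Same as the fault-free value — the fault is masked on this input.)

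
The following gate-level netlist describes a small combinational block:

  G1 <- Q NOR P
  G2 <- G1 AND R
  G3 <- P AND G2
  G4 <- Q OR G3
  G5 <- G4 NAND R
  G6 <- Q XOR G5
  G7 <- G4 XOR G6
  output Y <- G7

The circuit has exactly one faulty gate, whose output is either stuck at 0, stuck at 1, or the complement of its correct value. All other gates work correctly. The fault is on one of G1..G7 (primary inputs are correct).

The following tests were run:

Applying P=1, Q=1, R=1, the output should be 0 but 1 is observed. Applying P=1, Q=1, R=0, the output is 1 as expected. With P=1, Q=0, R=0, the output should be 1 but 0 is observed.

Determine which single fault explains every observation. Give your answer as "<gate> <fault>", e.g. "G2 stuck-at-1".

Fault-free values for test 1 (P=1, Q=1, R=1): G1=0, G2=0, G3=0, G4=1, G5=0, G6=1, G7=0, giving Y=0. Observed 1.
Test 1: faults giving observed 1 are {G5 stuck-at-1, G5 inverted output, G6 stuck-at-0, G6 inverted output, G7 stuck-at-1, G7 inverted output}.
Test 2 (P=1, Q=1, R=0): fault-free G1=0, G2=0, G3=0, G4=1, G5=1, G6=0, G7=1 → 1; observed 1. Eliminates G5 inverted output, G6 inverted output, G7 inverted output.
Test 3 (P=1, Q=0, R=0): fault-free G1=0, G2=0, G3=0, G4=0, G5=1, G6=1, G7=1 → 1; observed 0. Eliminates G5 stuck-at-1, G7 stuck-at-1.
Only G6 stuck-at-0 is consistent with every test.

G6 stuck-at-0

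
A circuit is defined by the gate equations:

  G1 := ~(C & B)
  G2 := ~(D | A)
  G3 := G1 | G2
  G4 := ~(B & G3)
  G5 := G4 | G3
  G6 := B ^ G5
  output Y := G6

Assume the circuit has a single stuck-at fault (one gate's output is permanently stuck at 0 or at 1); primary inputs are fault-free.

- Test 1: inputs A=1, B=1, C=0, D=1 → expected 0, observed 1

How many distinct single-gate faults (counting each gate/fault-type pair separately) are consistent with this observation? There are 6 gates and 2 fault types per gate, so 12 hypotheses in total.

Fault-free: G1=1, G2=0, G3=1, G4=0, G5=1, G6=0 → 0. Observed 1.
  G1 stuck-at-0: output 0 ✗
  G1 stuck-at-1: output 0 ✗
  G2 stuck-at-0: output 0 ✗
  G2 stuck-at-1: output 0 ✗
  G3 stuck-at-0: output 0 ✗
  G3 stuck-at-1: output 0 ✗
  G4 stuck-at-0: output 0 ✗
  G4 stuck-at-1: output 0 ✗
  G5 stuck-at-0: output 1 ✓
  G5 stuck-at-1: output 0 ✗
  G6 stuck-at-0: output 0 ✗
  G6 stuck-at-1: output 1 ✓
Consistent faults: {G5 stuck-at-0, G6 stuck-at-1} — 2 in all.

2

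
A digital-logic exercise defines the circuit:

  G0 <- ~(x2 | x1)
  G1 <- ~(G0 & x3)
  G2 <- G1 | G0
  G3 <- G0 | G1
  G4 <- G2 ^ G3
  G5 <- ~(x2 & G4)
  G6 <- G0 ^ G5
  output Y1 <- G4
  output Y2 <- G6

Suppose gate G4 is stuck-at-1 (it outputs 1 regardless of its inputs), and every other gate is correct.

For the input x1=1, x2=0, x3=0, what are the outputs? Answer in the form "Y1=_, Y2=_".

Propagate with G4 forced: G0=0, G1=1, G2=1, G3=1, G4=1 [stuck-at-1], G5=1, G6=1.
So the outputs are Y1=1, Y2=1. (Without the fault they would be Y1=0, Y2=1.)

Y1=1, Y2=1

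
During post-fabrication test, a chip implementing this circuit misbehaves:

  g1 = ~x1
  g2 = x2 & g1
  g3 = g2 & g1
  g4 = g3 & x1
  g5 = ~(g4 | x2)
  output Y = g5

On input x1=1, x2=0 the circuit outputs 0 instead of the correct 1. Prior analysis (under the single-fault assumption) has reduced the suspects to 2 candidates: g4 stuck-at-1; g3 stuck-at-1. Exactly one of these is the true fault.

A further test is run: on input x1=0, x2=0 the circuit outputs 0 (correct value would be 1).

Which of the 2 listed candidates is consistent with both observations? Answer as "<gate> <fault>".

g4 stuck-at-1

Evaluate each candidate on input x1=0, x2=0:
  g4 stuck-at-1: g1=1, g2=0, g3=0, g4=1 [stuck-at-1], g5=0 → 0 — matches
  g3 stuck-at-1: g1=1, g2=0, g3=1 [stuck-at-1], g4=0, g5=1 → 1 — eliminated
Only g4 stuck-at-1 reproduces the observed 0.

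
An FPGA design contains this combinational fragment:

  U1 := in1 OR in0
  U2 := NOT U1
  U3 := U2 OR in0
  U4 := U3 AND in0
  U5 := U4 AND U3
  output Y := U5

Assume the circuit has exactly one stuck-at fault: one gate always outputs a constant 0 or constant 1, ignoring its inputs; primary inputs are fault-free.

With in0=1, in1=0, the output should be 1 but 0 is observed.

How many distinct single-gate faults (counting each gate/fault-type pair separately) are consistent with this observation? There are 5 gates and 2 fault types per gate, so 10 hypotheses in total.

Fault-free: U1=1, U2=0, U3=1, U4=1, U5=1 → 1. Observed 0.
  U1 stuck-at-0: output 1 ✗
  U1 stuck-at-1: output 1 ✗
  U2 stuck-at-0: output 1 ✗
  U2 stuck-at-1: output 1 ✗
  U3 stuck-at-0: output 0 ✓
  U3 stuck-at-1: output 1 ✗
  U4 stuck-at-0: output 0 ✓
  U4 stuck-at-1: output 1 ✗
  U5 stuck-at-0: output 0 ✓
  U5 stuck-at-1: output 1 ✗
Consistent faults: {U3 stuck-at-0, U4 stuck-at-0, U5 stuck-at-0} — 3 in all.

3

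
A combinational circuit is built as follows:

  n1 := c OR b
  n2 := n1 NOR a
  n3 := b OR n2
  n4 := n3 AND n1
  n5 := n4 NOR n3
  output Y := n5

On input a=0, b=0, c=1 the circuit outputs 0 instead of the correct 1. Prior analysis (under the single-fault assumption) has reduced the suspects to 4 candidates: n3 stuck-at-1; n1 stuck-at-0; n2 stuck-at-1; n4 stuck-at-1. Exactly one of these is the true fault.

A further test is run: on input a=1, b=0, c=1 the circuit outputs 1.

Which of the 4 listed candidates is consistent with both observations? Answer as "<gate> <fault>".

n1 stuck-at-0

Evaluate each candidate on input a=1, b=0, c=1:
  n3 stuck-at-1: n1=1, n2=0, n3=1 [stuck-at-1], n4=1, n5=0 → 0 — eliminated
  n1 stuck-at-0: n1=0 [stuck-at-0], n2=0, n3=0, n4=0, n5=1 → 1 — matches
  n2 stuck-at-1: n1=1, n2=1 [stuck-at-1], n3=1, n4=1, n5=0 → 0 — eliminated
  n4 stuck-at-1: n1=1, n2=0, n3=0, n4=1 [stuck-at-1], n5=0 → 0 — eliminated
Only n1 stuck-at-0 reproduces the observed 1.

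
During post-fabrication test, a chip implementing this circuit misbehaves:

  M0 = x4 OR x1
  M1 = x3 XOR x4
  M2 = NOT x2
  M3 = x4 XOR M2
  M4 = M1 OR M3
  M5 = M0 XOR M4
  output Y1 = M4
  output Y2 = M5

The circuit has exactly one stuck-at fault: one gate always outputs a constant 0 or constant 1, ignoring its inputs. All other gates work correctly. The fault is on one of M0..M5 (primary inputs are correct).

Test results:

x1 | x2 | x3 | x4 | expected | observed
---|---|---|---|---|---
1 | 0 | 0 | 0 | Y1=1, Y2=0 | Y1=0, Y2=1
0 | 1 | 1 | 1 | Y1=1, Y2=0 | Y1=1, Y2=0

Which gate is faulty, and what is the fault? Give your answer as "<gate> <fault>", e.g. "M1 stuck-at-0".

Fault-free values for test 1 (x1=1, x2=0, x3=0, x4=0): M0=1, M1=0, M2=1, M3=1, M4=1, M5=0, giving Y1=1, Y2=0. Observed Y1=0, Y2=1.
Test 1: faults giving observed Y1=0, Y2=1 are {M2 stuck-at-0, M3 stuck-at-0, M4 stuck-at-0}.
Test 2 (x1=0, x2=1, x3=1, x4=1): fault-free M0=1, M1=0, M2=0, M3=1, M4=1, M5=0 → Y1=1, Y2=0; observed Y1=1, Y2=0. Eliminates M3 stuck-at-0, M4 stuck-at-0.
Only M2 stuck-at-0 is consistent with every test.

M2 stuck-at-0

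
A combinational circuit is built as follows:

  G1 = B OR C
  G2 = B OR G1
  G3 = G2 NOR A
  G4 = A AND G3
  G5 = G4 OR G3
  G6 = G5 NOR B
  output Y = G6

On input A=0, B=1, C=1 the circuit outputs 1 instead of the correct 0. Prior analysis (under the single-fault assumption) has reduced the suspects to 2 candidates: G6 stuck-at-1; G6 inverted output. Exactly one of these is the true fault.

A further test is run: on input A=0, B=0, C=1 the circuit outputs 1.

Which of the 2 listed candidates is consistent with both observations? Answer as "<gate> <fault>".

G6 stuck-at-1

Evaluate each candidate on input A=0, B=0, C=1:
  G6 stuck-at-1: G1=1, G2=1, G3=0, G4=0, G5=0, G6=1 [stuck-at-1] → 1 — matches
  G6 inverted output: G1=1, G2=1, G3=0, G4=0, G5=0, G6=0 [inverted output] → 0 — eliminated
Only G6 stuck-at-1 reproduces the observed 1.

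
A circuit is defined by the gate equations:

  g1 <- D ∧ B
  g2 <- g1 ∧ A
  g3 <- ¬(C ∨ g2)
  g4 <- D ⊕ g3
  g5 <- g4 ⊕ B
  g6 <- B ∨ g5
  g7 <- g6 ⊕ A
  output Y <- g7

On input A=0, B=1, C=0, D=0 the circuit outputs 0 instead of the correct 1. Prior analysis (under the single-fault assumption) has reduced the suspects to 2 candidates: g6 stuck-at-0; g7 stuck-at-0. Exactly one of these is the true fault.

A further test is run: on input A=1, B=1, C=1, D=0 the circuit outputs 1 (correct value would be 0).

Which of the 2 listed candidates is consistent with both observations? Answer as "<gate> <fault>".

Evaluate each candidate on input A=1, B=1, C=1, D=0:
  g6 stuck-at-0: g1=0, g2=0, g3=0, g4=0, g5=1, g6=0 [stuck-at-0], g7=1 → 1 — matches
  g7 stuck-at-0: g1=0, g2=0, g3=0, g4=0, g5=1, g6=1, g7=0 [stuck-at-0] → 0 — eliminated
Only g6 stuck-at-0 reproduces the observed 1.

g6 stuck-at-0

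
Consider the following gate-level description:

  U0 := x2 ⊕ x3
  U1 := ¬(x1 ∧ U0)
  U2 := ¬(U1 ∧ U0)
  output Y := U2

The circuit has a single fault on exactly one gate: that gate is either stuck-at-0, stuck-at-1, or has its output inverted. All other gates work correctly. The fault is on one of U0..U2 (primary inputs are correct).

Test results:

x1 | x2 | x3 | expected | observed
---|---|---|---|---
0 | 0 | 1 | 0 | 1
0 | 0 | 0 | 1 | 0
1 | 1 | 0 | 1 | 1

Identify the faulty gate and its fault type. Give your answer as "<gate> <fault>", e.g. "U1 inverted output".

U0 inverted output

Fault-free values for test 1 (x1=0, x2=0, x3=1): U0=1, U1=1, U2=0, giving Y=0. Observed 1.
Test 1: faults giving observed 1 are {U0 stuck-at-0, U0 inverted output, U1 stuck-at-0, U1 inverted output, U2 stuck-at-1, U2 inverted output}.
Test 2 (x1=0, x2=0, x3=0): fault-free U0=0, U1=1, U2=1 → 1; observed 0. Eliminates U0 stuck-at-0, U1 stuck-at-0, U1 inverted output, U2 stuck-at-1.
Test 3 (x1=1, x2=1, x3=0): fault-free U0=1, U1=0, U2=1 → 1; observed 1. Eliminates U2 inverted output.
Only U0 inverted output is consistent with every test.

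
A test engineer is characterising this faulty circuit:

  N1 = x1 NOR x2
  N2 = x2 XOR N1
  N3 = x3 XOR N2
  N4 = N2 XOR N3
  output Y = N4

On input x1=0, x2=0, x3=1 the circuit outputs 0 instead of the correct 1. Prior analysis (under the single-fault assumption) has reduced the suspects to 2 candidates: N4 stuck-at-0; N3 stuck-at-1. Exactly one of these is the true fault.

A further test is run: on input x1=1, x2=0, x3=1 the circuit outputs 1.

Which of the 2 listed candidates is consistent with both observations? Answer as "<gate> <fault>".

Evaluate each candidate on input x1=1, x2=0, x3=1:
  N4 stuck-at-0: N1=0, N2=0, N3=1, N4=0 [stuck-at-0] → 0 — eliminated
  N3 stuck-at-1: N1=0, N2=0, N3=1 [stuck-at-1], N4=1 → 1 — matches
Only N3 stuck-at-1 reproduces the observed 1.

N3 stuck-at-1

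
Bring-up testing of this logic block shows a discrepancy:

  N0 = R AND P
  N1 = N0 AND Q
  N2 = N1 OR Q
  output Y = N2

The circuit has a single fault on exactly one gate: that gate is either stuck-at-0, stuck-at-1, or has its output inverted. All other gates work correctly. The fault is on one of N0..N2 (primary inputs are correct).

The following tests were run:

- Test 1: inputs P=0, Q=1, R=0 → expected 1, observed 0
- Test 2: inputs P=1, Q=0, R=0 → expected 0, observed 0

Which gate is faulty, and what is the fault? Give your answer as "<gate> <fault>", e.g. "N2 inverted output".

Fault-free values for test 1 (P=0, Q=1, R=0): N0=0, N1=0, N2=1, giving Y=1. Observed 0.
Test 1: faults giving observed 0 are {N2 stuck-at-0, N2 inverted output}.
Test 2 (P=1, Q=0, R=0): fault-free N0=0, N1=0, N2=0 → 0; observed 0. Eliminates N2 inverted output.
Only N2 stuck-at-0 is consistent with every test.

N2 stuck-at-0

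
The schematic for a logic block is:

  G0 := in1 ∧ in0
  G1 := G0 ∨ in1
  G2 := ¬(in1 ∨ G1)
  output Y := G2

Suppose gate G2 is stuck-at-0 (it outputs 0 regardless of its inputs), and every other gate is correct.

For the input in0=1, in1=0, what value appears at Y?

Propagate with G2 forced: G0=0, G1=0, G2=0 [stuck-at-0].
So Y = 0. (Without the fault it would be 1.)

0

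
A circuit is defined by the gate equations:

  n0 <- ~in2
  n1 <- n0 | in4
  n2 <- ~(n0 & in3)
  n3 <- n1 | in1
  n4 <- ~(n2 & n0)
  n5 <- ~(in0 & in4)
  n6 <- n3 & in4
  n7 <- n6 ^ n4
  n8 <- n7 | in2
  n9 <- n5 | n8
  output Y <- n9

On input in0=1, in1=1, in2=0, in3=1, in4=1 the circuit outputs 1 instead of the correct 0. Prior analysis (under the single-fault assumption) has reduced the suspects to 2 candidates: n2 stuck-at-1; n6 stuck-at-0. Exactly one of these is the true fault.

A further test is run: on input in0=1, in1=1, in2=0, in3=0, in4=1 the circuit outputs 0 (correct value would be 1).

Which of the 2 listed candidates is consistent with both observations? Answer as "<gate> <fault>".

n6 stuck-at-0

Evaluate each candidate on input in0=1, in1=1, in2=0, in3=0, in4=1:
  n2 stuck-at-1: n0=1, n1=1, n2=1 [stuck-at-1], n3=1, n4=0, n5=0, n6=1, n7=1, n8=1, n9=1 → 1 — eliminated
  n6 stuck-at-0: n0=1, n1=1, n2=1, n3=1, n4=0, n5=0, n6=0 [stuck-at-0], n7=0, n8=0, n9=0 → 0 — matches
Only n6 stuck-at-0 reproduces the observed 0.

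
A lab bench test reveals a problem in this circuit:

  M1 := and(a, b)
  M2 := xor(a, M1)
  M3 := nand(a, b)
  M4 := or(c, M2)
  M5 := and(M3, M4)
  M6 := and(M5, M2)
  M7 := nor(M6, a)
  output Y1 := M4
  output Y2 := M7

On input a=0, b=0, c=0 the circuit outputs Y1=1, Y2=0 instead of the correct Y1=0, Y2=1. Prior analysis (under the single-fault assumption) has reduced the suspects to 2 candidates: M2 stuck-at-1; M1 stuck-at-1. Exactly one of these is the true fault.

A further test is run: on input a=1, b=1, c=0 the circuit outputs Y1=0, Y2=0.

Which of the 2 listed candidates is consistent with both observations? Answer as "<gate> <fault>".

M1 stuck-at-1

Evaluate each candidate on input a=1, b=1, c=0:
  M2 stuck-at-1: M1=1, M2=1 [stuck-at-1], M3=0, M4=1, M5=0, M6=0, M7=0 → Y1=1, Y2=0 — eliminated
  M1 stuck-at-1: M1=1 [stuck-at-1], M2=0, M3=0, M4=0, M5=0, M6=0, M7=0 → Y1=0, Y2=0 — matches
Only M1 stuck-at-1 reproduces the observed Y1=0, Y2=0.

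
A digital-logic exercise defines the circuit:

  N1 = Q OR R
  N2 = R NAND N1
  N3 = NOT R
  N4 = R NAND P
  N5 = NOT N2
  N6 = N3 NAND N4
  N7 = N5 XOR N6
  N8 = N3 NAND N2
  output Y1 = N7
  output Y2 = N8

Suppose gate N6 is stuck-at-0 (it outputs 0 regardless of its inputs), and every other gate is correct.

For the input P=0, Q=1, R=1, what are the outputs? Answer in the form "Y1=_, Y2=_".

Propagate with N6 forced: N1=1, N2=0, N3=0, N4=1, N5=1, N6=0 [stuck-at-0], N7=1, N8=1.
So the outputs are Y1=1, Y2=1. (Without the fault they would be Y1=0, Y2=1.)

Y1=1, Y2=1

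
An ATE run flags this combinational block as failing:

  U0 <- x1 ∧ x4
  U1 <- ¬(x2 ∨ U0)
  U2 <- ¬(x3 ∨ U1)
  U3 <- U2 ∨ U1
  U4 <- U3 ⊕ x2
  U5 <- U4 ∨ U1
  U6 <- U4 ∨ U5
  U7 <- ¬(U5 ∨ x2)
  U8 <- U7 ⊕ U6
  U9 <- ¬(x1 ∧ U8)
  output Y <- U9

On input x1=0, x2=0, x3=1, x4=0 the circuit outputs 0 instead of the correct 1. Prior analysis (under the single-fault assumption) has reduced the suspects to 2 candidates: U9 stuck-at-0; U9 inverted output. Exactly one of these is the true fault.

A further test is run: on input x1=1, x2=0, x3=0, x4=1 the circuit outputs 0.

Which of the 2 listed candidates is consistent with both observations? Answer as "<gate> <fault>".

U9 stuck-at-0

Evaluate each candidate on input x1=1, x2=0, x3=0, x4=1:
  U9 stuck-at-0: U0=1, U1=0, U2=1, U3=1, U4=1, U5=1, U6=1, U7=0, U8=1, U9=0 [stuck-at-0] → 0 — matches
  U9 inverted output: U0=1, U1=0, U2=1, U3=1, U4=1, U5=1, U6=1, U7=0, U8=1, U9=1 [inverted output] → 1 — eliminated
Only U9 stuck-at-0 reproduces the observed 0.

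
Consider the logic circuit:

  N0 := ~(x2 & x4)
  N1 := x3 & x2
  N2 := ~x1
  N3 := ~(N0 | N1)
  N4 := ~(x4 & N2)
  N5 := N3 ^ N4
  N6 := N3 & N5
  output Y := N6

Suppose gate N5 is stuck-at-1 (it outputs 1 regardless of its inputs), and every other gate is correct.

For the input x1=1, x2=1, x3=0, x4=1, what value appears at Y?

Propagate with N5 forced: N0=0, N1=0, N2=0, N3=1, N4=1, N5=1 [stuck-at-1], N6=1.
So Y = 1. (Without the fault it would be 0.)

1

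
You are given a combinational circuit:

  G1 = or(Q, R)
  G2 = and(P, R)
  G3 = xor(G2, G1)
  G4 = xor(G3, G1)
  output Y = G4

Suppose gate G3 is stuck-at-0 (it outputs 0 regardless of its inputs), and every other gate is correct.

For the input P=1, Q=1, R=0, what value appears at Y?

Propagate with G3 forced: G1=1, G2=0, G3=0 [stuck-at-0], G4=1.
So Y = 1. (Without the fault it would be 0.)

1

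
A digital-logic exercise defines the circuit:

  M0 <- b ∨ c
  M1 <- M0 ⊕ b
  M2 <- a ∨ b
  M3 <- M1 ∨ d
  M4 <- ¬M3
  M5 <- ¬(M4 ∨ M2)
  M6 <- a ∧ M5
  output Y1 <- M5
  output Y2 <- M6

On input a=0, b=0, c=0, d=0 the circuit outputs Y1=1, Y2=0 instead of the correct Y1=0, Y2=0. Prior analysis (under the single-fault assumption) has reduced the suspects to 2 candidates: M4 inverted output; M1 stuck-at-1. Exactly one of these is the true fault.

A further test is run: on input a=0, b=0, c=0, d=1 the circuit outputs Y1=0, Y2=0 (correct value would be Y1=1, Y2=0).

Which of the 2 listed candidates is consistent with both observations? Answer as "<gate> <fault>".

Evaluate each candidate on input a=0, b=0, c=0, d=1:
  M4 inverted output: M0=0, M1=0, M2=0, M3=1, M4=1 [inverted output], M5=0, M6=0 → Y1=0, Y2=0 — matches
  M1 stuck-at-1: M0=0, M1=1 [stuck-at-1], M2=0, M3=1, M4=0, M5=1, M6=0 → Y1=1, Y2=0 — eliminated
Only M4 inverted output reproduces the observed Y1=0, Y2=0.

M4 inverted output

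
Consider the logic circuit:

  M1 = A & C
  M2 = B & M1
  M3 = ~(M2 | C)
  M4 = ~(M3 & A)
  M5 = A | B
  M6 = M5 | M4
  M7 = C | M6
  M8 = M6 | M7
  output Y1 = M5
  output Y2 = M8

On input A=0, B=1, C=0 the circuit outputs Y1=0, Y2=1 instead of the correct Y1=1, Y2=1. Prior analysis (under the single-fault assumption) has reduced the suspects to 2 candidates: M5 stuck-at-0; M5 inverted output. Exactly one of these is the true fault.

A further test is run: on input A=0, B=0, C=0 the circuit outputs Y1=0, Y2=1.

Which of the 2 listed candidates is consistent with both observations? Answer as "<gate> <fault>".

M5 stuck-at-0

Evaluate each candidate on input A=0, B=0, C=0:
  M5 stuck-at-0: M1=0, M2=0, M3=1, M4=1, M5=0 [stuck-at-0], M6=1, M7=1, M8=1 → Y1=0, Y2=1 — matches
  M5 inverted output: M1=0, M2=0, M3=1, M4=1, M5=1 [inverted output], M6=1, M7=1, M8=1 → Y1=1, Y2=1 — eliminated
Only M5 stuck-at-0 reproduces the observed Y1=0, Y2=1.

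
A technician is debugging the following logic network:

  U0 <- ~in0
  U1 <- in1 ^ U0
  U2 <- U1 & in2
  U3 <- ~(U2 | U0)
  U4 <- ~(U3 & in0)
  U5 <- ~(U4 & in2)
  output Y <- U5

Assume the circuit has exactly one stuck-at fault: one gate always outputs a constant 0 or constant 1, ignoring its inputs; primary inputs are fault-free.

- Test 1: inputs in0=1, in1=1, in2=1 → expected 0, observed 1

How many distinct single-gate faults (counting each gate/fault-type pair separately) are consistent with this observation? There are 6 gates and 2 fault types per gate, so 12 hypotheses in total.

Fault-free: U0=0, U1=1, U2=1, U3=0, U4=1, U5=0 → 0. Observed 1.
  U0 stuck-at-0: output 0 ✗
  U0 stuck-at-1: output 0 ✗
  U1 stuck-at-0: output 1 ✓
  U1 stuck-at-1: output 0 ✗
  U2 stuck-at-0: output 1 ✓
  U2 stuck-at-1: output 0 ✗
  U3 stuck-at-0: output 0 ✗
  U3 stuck-at-1: output 1 ✓
  U4 stuck-at-0: output 1 ✓
  U4 stuck-at-1: output 0 ✗
  U5 stuck-at-0: output 0 ✗
  U5 stuck-at-1: output 1 ✓
Consistent faults: {U1 stuck-at-0, U2 stuck-at-0, U3 stuck-at-1, U4 stuck-at-0, U5 stuck-at-1} — 5 in all.

5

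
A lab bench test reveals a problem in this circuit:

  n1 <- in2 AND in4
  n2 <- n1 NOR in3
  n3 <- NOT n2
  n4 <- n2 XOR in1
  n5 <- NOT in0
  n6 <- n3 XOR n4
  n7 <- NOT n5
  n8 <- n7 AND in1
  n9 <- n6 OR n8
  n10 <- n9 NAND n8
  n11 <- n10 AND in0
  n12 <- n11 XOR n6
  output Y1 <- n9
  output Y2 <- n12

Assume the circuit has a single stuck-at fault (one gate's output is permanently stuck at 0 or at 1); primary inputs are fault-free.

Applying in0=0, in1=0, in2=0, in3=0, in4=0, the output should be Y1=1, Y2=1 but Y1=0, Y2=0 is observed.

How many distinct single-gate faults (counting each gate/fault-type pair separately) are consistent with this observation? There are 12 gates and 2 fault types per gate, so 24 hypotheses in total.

Fault-free: n1=0, n2=1, n3=0, n4=1, n5=1, n6=1, n7=0, n8=0, n9=1, n10=1, n11=0, n12=1 → Y1=1, Y2=1. Observed Y1=0, Y2=0.
  n1: none of the 2 fault types match ✗
  n2: none of the 2 fault types match ✗
  n3: stuck-at-1 ✓; others ✗
  n4: stuck-at-0 ✓; others ✗
  n5: none of the 2 fault types match ✗
  n6: stuck-at-0 ✓; others ✗
  n7: none of the 2 fault types match ✗
  n8: none of the 2 fault types match ✗
  n9: none of the 2 fault types match ✗
  n10: none of the 2 fault types match ✗
  n11: none of the 2 fault types match ✗
  n12: none of the 2 fault types match ✗
Consistent faults: {n3 stuck-at-1, n4 stuck-at-0, n6 stuck-at-0} — 3 in all.

3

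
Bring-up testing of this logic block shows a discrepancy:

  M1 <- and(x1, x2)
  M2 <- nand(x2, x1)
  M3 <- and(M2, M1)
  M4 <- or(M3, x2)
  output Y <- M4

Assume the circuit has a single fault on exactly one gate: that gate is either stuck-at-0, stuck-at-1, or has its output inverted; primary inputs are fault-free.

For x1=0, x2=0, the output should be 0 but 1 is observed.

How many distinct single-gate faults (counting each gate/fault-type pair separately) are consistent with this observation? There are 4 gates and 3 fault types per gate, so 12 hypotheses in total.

6

Fault-free: M1=0, M2=1, M3=0, M4=0 → 0. Observed 1.
  M1 stuck-at-0: output 0 ✗
  M1 stuck-at-1: output 1 ✓
  M1 inverted output: output 1 ✓
  M2 stuck-at-0: output 0 ✗
  M2 stuck-at-1: output 0 ✗
  M2 inverted output: output 0 ✗
  M3 stuck-at-0: output 0 ✗
  M3 stuck-at-1: output 1 ✓
  M3 inverted output: output 1 ✓
  M4 stuck-at-0: output 0 ✗
  M4 stuck-at-1: output 1 ✓
  M4 inverted output: output 1 ✓
Consistent faults: {M1 stuck-at-1, M1 inverted output, M3 stuck-at-1, M3 inverted output, M4 stuck-at-1, M4 inverted output} — 6 in all.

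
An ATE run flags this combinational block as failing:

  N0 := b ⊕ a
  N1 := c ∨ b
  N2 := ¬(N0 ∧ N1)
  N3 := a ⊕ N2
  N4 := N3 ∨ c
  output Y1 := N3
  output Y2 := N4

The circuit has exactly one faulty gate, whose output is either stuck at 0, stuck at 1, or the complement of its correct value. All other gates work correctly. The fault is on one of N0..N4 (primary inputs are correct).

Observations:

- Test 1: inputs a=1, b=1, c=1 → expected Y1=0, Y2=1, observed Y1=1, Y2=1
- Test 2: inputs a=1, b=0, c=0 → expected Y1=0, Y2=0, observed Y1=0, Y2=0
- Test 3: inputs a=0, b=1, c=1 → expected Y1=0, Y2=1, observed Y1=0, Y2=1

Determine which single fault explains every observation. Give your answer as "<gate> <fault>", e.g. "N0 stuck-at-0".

N0 stuck-at-1

Fault-free values for test 1 (a=1, b=1, c=1): N0=0, N1=1, N2=1, N3=0, N4=1, giving Y1=0, Y2=1. Observed Y1=1, Y2=1.
Test 1: faults giving observed Y1=1, Y2=1 are {N0 stuck-at-1, N0 inverted output, N2 stuck-at-0, N2 inverted output, N3 stuck-at-1, N3 inverted output}.
Test 2 (a=1, b=0, c=0): fault-free N0=1, N1=0, N2=1, N3=0, N4=0 → Y1=0, Y2=0; observed Y1=0, Y2=0. Eliminates N2 stuck-at-0, N2 inverted output, N3 stuck-at-1, N3 inverted output.
Test 3 (a=0, b=1, c=1): fault-free N0=1, N1=1, N2=0, N3=0, N4=1 → Y1=0, Y2=1; observed Y1=0, Y2=1. Eliminates N0 inverted output.
Only N0 stuck-at-1 is consistent with every test.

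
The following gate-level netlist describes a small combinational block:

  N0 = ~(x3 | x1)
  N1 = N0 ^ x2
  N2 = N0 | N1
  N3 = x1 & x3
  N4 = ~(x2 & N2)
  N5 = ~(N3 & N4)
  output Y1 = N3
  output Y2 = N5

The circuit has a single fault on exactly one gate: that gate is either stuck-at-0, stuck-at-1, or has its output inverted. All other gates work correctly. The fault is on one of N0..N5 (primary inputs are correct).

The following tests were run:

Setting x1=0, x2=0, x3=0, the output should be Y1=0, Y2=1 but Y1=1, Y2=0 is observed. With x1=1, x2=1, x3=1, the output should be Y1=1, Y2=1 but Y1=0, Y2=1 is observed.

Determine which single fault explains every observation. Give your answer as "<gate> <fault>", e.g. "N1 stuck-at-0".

N3 inverted output

Fault-free values for test 1 (x1=0, x2=0, x3=0): N0=1, N1=1, N2=1, N3=0, N4=1, N5=1, giving Y1=0, Y2=1. Observed Y1=1, Y2=0.
Test 1: faults giving observed Y1=1, Y2=0 are {N3 stuck-at-1, N3 inverted output}.
Test 2 (x1=1, x2=1, x3=1): fault-free N0=0, N1=1, N2=1, N3=1, N4=0, N5=1 → Y1=1, Y2=1; observed Y1=0, Y2=1. Eliminates N3 stuck-at-1.
Only N3 inverted output is consistent with every test.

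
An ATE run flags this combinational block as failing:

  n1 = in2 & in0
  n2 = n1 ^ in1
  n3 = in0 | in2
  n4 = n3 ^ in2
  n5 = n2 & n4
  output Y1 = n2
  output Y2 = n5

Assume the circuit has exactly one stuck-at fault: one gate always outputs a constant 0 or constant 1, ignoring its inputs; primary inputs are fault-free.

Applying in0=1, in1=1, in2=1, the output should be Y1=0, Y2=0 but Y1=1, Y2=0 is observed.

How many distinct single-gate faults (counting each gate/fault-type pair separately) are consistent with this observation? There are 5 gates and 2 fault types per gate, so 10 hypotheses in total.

2

Fault-free: n1=1, n2=0, n3=1, n4=0, n5=0 → Y1=0, Y2=0. Observed Y1=1, Y2=0.
  n1 stuck-at-0: output Y1=1, Y2=0 ✓
  n1 stuck-at-1: output Y1=0, Y2=0 ✗
  n2 stuck-at-0: output Y1=0, Y2=0 ✗
  n2 stuck-at-1: output Y1=1, Y2=0 ✓
  n3 stuck-at-0: output Y1=0, Y2=0 ✗
  n3 stuck-at-1: output Y1=0, Y2=0 ✗
  n4 stuck-at-0: output Y1=0, Y2=0 ✗
  n4 stuck-at-1: output Y1=0, Y2=0 ✗
  n5 stuck-at-0: output Y1=0, Y2=0 ✗
  n5 stuck-at-1: output Y1=0, Y2=1 ✗
Consistent faults: {n1 stuck-at-0, n2 stuck-at-1} — 2 in all.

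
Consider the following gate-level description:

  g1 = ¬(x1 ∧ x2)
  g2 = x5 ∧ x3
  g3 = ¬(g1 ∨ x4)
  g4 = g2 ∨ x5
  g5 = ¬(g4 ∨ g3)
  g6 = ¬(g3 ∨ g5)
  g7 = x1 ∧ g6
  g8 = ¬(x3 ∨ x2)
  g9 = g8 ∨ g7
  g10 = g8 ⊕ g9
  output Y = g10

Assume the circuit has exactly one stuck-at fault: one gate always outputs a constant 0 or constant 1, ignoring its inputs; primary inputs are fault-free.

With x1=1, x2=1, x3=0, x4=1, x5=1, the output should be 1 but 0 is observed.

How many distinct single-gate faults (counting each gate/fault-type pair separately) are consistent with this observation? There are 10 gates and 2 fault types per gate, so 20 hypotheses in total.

Fault-free: g1=0, g2=0, g3=0, g4=1, g5=0, g6=1, g7=1, g8=0, g9=1, g10=1 → 1. Observed 0.
  g1: none of the 2 fault types match ✗
  g2: none of the 2 fault types match ✗
  g3: stuck-at-1 ✓; others ✗
  g4: stuck-at-0 ✓; others ✗
  g5: stuck-at-1 ✓; others ✗
  g6: stuck-at-0 ✓; others ✗
  g7: stuck-at-0 ✓; others ✗
  g8: stuck-at-1 ✓; others ✗
  g9: stuck-at-0 ✓; others ✗
  g10: stuck-at-0 ✓; others ✗
Consistent faults: {g3 stuck-at-1, g4 stuck-at-0, g5 stuck-at-1, g6 stuck-at-0, g7 stuck-at-0, g8 stuck-at-1, g9 stuck-at-0, g10 stuck-at-0} — 8 in all.

8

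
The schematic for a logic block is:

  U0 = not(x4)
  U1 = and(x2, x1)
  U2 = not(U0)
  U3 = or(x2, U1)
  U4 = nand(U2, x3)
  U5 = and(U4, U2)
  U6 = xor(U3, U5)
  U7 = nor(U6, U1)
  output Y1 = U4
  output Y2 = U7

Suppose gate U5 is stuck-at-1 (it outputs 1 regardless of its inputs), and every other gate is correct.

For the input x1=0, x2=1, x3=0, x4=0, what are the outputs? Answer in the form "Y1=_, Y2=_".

Y1=1, Y2=1

Propagate with U5 forced: U0=1, U1=0, U2=0, U3=1, U4=1, U5=1 [stuck-at-1], U6=0, U7=1.
So the outputs are Y1=1, Y2=1. (Without the fault they would be Y1=1, Y2=0.)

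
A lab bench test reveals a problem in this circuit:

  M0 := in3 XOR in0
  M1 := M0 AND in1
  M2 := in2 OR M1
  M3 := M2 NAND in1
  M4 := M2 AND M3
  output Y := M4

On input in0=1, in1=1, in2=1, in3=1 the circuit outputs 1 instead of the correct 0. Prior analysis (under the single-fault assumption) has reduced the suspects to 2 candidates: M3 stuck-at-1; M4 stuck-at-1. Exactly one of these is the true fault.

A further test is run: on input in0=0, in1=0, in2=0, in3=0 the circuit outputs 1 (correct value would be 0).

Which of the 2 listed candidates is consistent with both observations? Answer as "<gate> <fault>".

Evaluate each candidate on input in0=0, in1=0, in2=0, in3=0:
  M3 stuck-at-1: M0=0, M1=0, M2=0, M3=1 [stuck-at-1], M4=0 → 0 — eliminated
  M4 stuck-at-1: M0=0, M1=0, M2=0, M3=1, M4=1 [stuck-at-1] → 1 — matches
Only M4 stuck-at-1 reproduces the observed 1.

M4 stuck-at-1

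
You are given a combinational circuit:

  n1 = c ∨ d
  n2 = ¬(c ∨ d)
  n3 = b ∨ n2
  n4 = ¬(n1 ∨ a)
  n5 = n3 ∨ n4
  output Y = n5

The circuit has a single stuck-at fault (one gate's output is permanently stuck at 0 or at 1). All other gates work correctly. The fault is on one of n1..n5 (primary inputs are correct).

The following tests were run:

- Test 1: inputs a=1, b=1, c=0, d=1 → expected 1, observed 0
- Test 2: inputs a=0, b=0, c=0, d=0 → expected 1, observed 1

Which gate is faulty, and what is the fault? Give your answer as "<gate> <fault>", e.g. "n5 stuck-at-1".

n3 stuck-at-0

Fault-free values for test 1 (a=1, b=1, c=0, d=1): n1=1, n2=0, n3=1, n4=0, n5=1, giving Y=1. Observed 0.
Test 1: faults giving observed 0 are {n3 stuck-at-0, n5 stuck-at-0}.
Test 2 (a=0, b=0, c=0, d=0): fault-free n1=0, n2=1, n3=1, n4=1, n5=1 → 1; observed 1. Eliminates n5 stuck-at-0.
Only n3 stuck-at-0 is consistent with every test.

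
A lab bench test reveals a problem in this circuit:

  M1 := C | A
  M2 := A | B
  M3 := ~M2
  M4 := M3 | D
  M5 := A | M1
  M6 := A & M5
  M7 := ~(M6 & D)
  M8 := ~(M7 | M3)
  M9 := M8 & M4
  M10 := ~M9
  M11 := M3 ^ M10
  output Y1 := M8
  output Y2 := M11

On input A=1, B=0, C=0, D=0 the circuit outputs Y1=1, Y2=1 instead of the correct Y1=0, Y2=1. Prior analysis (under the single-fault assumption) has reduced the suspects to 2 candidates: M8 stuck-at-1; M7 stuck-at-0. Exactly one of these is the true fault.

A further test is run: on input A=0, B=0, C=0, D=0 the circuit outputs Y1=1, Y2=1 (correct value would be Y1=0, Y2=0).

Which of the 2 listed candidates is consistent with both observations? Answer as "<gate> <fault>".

M8 stuck-at-1

Evaluate each candidate on input A=0, B=0, C=0, D=0:
  M8 stuck-at-1: M1=0, M2=0, M3=1, M4=1, M5=0, M6=0, M7=1, M8=1 [stuck-at-1], M9=1, M10=0, M11=1 → Y1=1, Y2=1 — matches
  M7 stuck-at-0: M1=0, M2=0, M3=1, M4=1, M5=0, M6=0, M7=0 [stuck-at-0], M8=0, M9=0, M10=1, M11=0 → Y1=0, Y2=0 — eliminated
Only M8 stuck-at-1 reproduces the observed Y1=1, Y2=1.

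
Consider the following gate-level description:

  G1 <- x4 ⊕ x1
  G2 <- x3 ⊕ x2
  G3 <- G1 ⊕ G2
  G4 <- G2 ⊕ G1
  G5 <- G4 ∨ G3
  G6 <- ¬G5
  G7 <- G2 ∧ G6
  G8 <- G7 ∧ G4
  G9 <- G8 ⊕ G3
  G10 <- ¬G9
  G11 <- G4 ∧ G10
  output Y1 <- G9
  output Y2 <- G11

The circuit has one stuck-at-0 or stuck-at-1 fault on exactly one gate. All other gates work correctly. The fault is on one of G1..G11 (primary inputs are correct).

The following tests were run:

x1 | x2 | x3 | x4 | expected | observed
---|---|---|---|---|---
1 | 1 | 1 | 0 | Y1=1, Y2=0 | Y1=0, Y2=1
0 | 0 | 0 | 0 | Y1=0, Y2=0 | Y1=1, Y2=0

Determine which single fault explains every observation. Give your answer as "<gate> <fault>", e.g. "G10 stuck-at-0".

G8 stuck-at-1

Fault-free values for test 1 (x1=1, x2=1, x3=1, x4=0): G1=1, G2=0, G3=1, G4=1, G5=1, G6=0, G7=0, G8=0, G9=1, G10=0, G11=0, giving Y1=1, Y2=0. Observed Y1=0, Y2=1.
Test 1: faults giving observed Y1=0, Y2=1 are {G3 stuck-at-0, G7 stuck-at-1, G8 stuck-at-1, G9 stuck-at-0}.
Test 2 (x1=0, x2=0, x3=0, x4=0): fault-free G1=0, G2=0, G3=0, G4=0, G5=0, G6=1, G7=0, G8=0, G9=0, G10=1, G11=0 → Y1=0, Y2=0; observed Y1=1, Y2=0. Eliminates G3 stuck-at-0, G7 stuck-at-1, G9 stuck-at-0.
Only G8 stuck-at-1 is consistent with every test.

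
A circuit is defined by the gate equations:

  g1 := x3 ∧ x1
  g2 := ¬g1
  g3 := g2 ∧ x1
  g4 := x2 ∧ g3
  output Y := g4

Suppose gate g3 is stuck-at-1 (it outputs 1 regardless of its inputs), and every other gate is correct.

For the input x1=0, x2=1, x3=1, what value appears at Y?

1

Propagate with g3 forced: g1=0, g2=1, g3=1 [stuck-at-1], g4=1.
So Y = 1. (Without the fault it would be 0.)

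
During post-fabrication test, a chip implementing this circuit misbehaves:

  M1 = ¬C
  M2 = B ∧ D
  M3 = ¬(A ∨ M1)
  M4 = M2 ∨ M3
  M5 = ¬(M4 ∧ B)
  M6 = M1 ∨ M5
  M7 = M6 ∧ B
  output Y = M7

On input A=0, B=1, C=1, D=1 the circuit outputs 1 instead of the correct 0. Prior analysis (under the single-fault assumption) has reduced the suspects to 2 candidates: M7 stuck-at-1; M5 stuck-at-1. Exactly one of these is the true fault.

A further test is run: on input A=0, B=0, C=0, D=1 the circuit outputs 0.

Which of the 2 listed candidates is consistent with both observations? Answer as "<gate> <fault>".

M5 stuck-at-1

Evaluate each candidate on input A=0, B=0, C=0, D=1:
  M7 stuck-at-1: M1=1, M2=0, M3=0, M4=0, M5=1, M6=1, M7=1 [stuck-at-1] → 1 — eliminated
  M5 stuck-at-1: M1=1, M2=0, M3=0, M4=0, M5=1 [stuck-at-1], M6=1, M7=0 → 0 — matches
Only M5 stuck-at-1 reproduces the observed 0.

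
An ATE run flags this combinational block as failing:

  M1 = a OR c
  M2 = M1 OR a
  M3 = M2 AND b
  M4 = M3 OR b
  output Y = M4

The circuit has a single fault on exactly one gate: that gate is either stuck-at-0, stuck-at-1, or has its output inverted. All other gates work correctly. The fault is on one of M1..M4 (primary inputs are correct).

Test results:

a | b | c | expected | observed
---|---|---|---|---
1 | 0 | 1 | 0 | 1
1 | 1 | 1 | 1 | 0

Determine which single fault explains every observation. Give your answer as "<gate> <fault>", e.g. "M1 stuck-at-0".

Fault-free values for test 1 (a=1, b=0, c=1): M1=1, M2=1, M3=0, M4=0, giving Y=0. Observed 1.
Test 1: faults giving observed 1 are {M3 stuck-at-1, M3 inverted output, M4 stuck-at-1, M4 inverted output}.
Test 2 (a=1, b=1, c=1): fault-free M1=1, M2=1, M3=1, M4=1 → 1; observed 0. Eliminates M3 stuck-at-1, M3 inverted output, M4 stuck-at-1.
Only M4 inverted output is consistent with every test.

M4 inverted output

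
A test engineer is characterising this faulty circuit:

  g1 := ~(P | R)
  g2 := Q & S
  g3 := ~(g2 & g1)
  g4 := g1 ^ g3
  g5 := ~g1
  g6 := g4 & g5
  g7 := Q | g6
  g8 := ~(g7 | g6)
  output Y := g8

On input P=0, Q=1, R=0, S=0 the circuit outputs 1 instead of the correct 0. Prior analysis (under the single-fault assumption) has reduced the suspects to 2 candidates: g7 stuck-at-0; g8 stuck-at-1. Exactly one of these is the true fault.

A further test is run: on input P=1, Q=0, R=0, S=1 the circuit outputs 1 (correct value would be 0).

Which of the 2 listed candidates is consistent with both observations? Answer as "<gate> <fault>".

Evaluate each candidate on input P=1, Q=0, R=0, S=1:
  g7 stuck-at-0: g1=0, g2=0, g3=1, g4=1, g5=1, g6=1, g7=0 [stuck-at-0], g8=0 → 0 — eliminated
  g8 stuck-at-1: g1=0, g2=0, g3=1, g4=1, g5=1, g6=1, g7=1, g8=1 [stuck-at-1] → 1 — matches
Only g8 stuck-at-1 reproduces the observed 1.

g8 stuck-at-1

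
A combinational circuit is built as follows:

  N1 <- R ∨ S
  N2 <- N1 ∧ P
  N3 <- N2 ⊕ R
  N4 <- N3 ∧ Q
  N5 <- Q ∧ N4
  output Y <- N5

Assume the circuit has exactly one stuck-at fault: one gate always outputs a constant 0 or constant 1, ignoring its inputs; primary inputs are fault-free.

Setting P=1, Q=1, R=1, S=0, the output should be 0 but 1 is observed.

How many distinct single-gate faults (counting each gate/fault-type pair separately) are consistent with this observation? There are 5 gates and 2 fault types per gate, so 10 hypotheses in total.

Fault-free: N1=1, N2=1, N3=0, N4=0, N5=0 → 0. Observed 1.
  N1 stuck-at-0: output 1 ✓
  N1 stuck-at-1: output 0 ✗
  N2 stuck-at-0: output 1 ✓
  N2 stuck-at-1: output 0 ✗
  N3 stuck-at-0: output 0 ✗
  N3 stuck-at-1: output 1 ✓
  N4 stuck-at-0: output 0 ✗
  N4 stuck-at-1: output 1 ✓
  N5 stuck-at-0: output 0 ✗
  N5 stuck-at-1: output 1 ✓
Consistent faults: {N1 stuck-at-0, N2 stuck-at-0, N3 stuck-at-1, N4 stuck-at-1, N5 stuck-at-1} — 5 in all.

5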